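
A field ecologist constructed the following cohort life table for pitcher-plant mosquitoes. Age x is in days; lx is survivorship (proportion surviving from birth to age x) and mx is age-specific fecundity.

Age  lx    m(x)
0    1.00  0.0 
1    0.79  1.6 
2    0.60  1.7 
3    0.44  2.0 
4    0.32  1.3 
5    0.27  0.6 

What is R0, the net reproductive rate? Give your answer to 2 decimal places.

lx·mx by age: 0, 1.264, 1.02, 0.88, 0.416, 0.162
R0 = Σ lx·mx = 3.742 → 3.74

3.74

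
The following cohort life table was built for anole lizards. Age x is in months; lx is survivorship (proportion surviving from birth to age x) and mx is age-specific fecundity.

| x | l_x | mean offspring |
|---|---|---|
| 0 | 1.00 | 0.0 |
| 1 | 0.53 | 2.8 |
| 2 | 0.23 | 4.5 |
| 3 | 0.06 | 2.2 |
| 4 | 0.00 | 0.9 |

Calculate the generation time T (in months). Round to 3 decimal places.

lx·mx: 0, 1.484, 1.035, 0.132, 0 → R0 = 2.651
x·lx·mx: 0, 1.484, 2.07, 0.396, 0 → Σ = 3.95
T = 3.95 / 2.651 = 1.490004… → 1.490

1.490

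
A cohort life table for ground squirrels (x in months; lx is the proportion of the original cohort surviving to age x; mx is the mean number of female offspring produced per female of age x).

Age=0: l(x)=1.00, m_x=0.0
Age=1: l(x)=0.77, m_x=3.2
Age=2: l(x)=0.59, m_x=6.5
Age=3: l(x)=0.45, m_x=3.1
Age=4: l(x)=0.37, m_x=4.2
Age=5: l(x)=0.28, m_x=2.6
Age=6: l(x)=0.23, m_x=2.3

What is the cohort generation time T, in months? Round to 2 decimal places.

lx·mx: 0, 2.464, 3.835, 1.395, 1.554, 0.728, 0.529 → R0 = 10.505
x·lx·mx: 0, 2.464, 7.67, 4.185, 6.216, 3.64, 3.174 → Σ = 27.349
T = 27.349 / 10.505 = 2.603427… → 2.60

2.60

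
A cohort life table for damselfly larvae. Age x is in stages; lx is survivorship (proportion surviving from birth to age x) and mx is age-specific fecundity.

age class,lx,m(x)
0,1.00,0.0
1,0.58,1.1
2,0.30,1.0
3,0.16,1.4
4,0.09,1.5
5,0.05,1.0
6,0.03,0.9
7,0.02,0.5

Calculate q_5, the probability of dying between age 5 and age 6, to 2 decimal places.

q_5 = (l_5 − l_6) / l_5 = (0.05 − 0.03) / 0.05
     = 0.02 / 0.05 = 0.4 → 0.40

0.40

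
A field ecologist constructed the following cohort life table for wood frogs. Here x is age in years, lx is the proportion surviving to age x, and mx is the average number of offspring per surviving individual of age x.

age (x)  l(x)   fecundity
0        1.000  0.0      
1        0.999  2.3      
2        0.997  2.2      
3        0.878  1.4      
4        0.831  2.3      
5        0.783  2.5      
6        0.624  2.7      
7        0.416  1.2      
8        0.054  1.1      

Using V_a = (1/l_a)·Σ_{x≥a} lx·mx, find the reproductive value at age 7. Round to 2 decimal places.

1.34

lx·mx for x ≥ 7: 0.4992, 0.0594 → sum = 0.5586
V_7 = 0.5586 / l_7 = 0.5586 / 0.416 = 1.342788… → 1.34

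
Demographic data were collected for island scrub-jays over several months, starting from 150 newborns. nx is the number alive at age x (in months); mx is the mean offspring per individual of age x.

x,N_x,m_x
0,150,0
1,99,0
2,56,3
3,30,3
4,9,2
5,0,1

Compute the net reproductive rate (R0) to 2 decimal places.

lx = nx/n0 = nx/150: 1, 0.66, 0.37333…, 0.2, 0.06, 0
lx·mx by age: 0, 0, 1.12…, 0.6, 0.12, 0
R0 = Σ lx·mx = 1.84… → 1.84

1.84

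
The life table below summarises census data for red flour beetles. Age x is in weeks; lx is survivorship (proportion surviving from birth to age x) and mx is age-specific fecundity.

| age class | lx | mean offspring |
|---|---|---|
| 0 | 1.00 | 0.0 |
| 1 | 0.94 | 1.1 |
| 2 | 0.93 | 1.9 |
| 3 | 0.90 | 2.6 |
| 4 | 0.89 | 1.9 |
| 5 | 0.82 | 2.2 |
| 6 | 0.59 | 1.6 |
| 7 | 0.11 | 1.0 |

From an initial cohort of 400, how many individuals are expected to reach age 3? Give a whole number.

Expected survivors = N0 · l_3 = 400 × 0.90 = 360 → 360

360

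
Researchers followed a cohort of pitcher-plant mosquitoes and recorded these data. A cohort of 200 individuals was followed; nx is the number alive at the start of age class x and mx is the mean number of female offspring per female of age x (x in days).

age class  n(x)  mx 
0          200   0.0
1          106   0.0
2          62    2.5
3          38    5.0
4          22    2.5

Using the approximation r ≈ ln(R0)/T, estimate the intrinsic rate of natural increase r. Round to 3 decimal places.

lx = nx/n0 = nx/200: 1, 0.53, 0.31, 0.19, 0.11
R0 = Σ lx·mx = 0 + 0 + 0.775 + 0.95 + 0.275 = 2
Σ x·lx·mx = 5.5; T = 5.5/2 = 2.75
r ≈ ln(R0)/T = ln(2)/2.75 = 0.25205… → 0.252

0.252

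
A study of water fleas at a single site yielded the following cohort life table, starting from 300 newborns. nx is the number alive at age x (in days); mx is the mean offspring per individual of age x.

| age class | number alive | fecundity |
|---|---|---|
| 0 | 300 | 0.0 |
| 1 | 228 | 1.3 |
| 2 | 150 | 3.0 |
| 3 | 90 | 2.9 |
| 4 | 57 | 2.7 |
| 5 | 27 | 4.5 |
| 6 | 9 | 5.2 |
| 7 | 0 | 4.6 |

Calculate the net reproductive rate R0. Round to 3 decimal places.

4.432

lx = nx/n0 = nx/300: 1, 0.76, 0.5, 0.3, 0.19, 0.09, 0.03, 0
lx·mx by age: 0, 0.988, 1.5, 0.87, 0.513, 0.405, 0.156, 0
R0 = Σ lx·mx = 4.432 → 4.432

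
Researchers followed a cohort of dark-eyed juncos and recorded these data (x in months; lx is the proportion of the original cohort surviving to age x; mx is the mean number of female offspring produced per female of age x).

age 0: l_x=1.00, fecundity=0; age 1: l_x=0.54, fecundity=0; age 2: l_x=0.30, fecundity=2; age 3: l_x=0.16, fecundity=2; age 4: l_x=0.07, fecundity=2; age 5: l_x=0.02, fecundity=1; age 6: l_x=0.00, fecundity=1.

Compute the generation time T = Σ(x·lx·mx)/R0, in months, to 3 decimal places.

2.611

lx·mx: 0, 0, 0.6, 0.32, 0.14, 0.02, 0 → R0 = 1.08
x·lx·mx: 0, 0, 1.2, 0.96, 0.56, 0.1, 0 → Σ = 2.82
T = 2.82 / 1.08 = 2.611111… → 2.611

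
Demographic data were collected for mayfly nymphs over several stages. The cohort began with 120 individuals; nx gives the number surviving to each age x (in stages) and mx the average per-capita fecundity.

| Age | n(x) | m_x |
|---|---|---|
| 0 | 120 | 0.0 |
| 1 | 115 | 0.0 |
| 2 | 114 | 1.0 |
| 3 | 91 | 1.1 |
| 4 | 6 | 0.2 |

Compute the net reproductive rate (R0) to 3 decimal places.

lx = nx/n0 = nx/120: 1, 0.95833…, 0.95, 0.75833…, 0.05
lx·mx by age: 0, 0, 0.95, 0.834167…, 0.01
R0 = Σ lx·mx = 1.794167… → 1.794

1.794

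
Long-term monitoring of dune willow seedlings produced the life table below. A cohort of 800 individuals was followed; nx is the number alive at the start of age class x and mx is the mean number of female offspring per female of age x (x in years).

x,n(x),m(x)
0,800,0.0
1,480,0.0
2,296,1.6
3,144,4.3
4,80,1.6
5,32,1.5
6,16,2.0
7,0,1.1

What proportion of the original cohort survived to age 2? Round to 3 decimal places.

l_2 = n_2/n_0 = 296/800 = 0.37 → 0.370

0.370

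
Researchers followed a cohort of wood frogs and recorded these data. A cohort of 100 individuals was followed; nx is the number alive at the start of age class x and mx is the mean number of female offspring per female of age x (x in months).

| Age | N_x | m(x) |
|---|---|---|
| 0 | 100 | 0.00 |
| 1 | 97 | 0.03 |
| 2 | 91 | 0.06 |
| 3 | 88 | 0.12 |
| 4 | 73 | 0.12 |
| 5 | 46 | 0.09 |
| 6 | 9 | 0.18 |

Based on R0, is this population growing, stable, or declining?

lx = nx/n0 = nx/100: 1, 0.97, 0.91, 0.88, 0.73, 0.46, 0.09
R0 = Σ lx·mx = 0 + 0.0291 + 0.0546 + 0.1056 + 0.0876 + 0.0414 + 0.0162 = 0.3345
R0 < 1, so the population is declining.

declining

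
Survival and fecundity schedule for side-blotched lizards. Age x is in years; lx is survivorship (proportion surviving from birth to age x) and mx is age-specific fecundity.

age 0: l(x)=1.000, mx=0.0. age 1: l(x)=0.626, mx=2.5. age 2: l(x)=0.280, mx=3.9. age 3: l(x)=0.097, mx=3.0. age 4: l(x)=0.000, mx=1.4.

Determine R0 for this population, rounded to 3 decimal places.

2.948

lx·mx by age: 0, 1.565, 1.092, 0.291, 0
R0 = Σ lx·mx = 2.948 → 2.948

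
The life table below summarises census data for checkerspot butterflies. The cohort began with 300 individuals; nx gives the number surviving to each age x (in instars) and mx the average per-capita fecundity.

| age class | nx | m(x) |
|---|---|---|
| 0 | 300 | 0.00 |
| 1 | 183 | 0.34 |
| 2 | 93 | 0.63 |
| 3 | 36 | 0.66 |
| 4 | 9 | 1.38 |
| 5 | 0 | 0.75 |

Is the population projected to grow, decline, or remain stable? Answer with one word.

lx = nx/n0 = nx/300: 1, 0.61, 0.31, 0.12, 0.03, 0
R0 = Σ lx·mx = 0 + 0.2074 + 0.1953 + 0.0792 + 0.0414 + 0 = 0.5233
R0 < 1, so the population is declining.

declining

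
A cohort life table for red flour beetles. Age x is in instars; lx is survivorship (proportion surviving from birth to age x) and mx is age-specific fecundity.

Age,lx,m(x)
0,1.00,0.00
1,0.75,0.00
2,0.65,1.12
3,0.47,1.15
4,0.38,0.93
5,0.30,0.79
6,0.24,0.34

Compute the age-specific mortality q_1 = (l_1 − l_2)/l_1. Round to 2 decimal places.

q_1 = (l_1 − l_2) / l_1 = (0.75 − 0.65) / 0.75
     = 0.1 / 0.75 = 0.133333… → 0.13

0.13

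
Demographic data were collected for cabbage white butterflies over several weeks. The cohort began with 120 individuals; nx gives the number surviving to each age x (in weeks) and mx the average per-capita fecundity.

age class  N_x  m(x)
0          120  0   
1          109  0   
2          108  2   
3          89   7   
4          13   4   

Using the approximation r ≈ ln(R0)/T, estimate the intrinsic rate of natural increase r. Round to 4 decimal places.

lx = nx/n0 = nx/120: 1, 0.90833…, 0.9, 0.74167…, 0.10833…
R0 = Σ lx·mx = 0 + 0 + 1.8 + 5.19167… + 0.43333… = 7.425…
Σ x·lx·mx = 20.908333…; T = 20.908333…/7.425… = 2.81594…
r ≈ ln(R0)/T = ln(7.425…)/2.81594… = 0.711966… → 0.7120

0.7120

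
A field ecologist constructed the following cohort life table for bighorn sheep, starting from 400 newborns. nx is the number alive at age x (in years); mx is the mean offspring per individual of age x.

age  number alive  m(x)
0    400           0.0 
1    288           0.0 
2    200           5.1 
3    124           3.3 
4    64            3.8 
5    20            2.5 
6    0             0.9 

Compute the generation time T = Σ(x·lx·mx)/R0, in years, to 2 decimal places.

lx = nx/n0 = nx/400: 1, 0.72, 0.5, 0.31, 0.16, 0.05, 0
lx·mx: 0, 0, 2.55, 1.023, 0.608, 0.125, 0 → R0 = 4.306
x·lx·mx: 0, 0, 5.1, 3.069, 2.432, 0.625, 0 → Σ = 11.226
T = 11.226 / 4.306 = 2.60706… → 2.61

2.61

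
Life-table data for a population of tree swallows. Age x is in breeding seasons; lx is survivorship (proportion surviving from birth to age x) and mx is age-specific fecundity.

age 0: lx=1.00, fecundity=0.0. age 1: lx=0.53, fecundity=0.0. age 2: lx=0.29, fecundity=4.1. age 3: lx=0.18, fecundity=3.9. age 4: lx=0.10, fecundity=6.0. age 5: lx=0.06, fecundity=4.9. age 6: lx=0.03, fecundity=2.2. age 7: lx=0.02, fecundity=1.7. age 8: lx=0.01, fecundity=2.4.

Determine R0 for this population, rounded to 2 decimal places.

2.91

lx·mx by age: 0, 0, 1.189, 0.702, 0.6, 0.294, 0.066, 0.034, 0.024
R0 = Σ lx·mx = 2.909 → 2.91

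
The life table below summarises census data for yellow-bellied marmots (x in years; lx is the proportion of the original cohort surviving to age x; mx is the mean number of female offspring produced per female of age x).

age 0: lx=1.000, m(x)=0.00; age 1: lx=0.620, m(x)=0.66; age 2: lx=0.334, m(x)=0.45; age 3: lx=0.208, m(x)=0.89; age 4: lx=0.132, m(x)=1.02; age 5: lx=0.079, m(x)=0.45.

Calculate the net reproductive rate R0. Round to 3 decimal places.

0.915

lx·mx by age: 0, 0.4092, 0.1503, 0.18512, 0.13464, 0.03555
R0 = Σ lx·mx = 0.91481 → 0.915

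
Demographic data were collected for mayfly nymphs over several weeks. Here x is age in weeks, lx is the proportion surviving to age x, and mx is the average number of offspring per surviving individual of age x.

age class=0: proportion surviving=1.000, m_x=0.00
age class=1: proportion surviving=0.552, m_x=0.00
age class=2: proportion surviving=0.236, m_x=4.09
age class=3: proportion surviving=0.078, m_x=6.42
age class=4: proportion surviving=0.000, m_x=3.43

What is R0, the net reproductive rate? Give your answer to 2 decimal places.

1.47

lx·mx by age: 0, 0, 0.96524, 0.50076, 0
R0 = Σ lx·mx = 1.466 → 1.47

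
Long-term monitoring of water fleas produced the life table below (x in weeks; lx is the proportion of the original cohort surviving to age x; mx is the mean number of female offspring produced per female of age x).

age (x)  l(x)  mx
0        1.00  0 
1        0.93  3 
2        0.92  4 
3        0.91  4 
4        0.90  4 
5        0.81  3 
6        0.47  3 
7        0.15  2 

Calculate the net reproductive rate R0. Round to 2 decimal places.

lx·mx by age: 0, 2.79, 3.68, 3.64, 3.6, 2.43, 1.41, 0.3
R0 = Σ lx·mx = 17.85 → 17.85

17.85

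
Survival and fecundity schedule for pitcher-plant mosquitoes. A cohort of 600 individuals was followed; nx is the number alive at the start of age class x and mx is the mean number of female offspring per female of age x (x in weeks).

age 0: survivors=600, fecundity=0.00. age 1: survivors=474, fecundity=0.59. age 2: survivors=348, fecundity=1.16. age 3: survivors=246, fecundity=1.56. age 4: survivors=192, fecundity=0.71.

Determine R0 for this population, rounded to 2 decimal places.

2.01

lx = nx/n0 = nx/600: 1, 0.79, 0.58, 0.41, 0.32
lx·mx by age: 0, 0.4661, 0.6728, 0.6396, 0.2272
R0 = Σ lx·mx = 2.0057 → 2.01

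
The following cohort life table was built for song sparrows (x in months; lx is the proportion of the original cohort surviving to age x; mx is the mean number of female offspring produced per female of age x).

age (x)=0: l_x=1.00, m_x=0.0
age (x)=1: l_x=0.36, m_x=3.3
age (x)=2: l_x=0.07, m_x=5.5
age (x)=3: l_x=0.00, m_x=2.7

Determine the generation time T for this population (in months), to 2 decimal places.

1.24

lx·mx: 0, 1.188, 0.385, 0 → R0 = 1.573
x·lx·mx: 0, 1.188, 0.77, 0 → Σ = 1.958
T = 1.958 / 1.573 = 1.244755… → 1.24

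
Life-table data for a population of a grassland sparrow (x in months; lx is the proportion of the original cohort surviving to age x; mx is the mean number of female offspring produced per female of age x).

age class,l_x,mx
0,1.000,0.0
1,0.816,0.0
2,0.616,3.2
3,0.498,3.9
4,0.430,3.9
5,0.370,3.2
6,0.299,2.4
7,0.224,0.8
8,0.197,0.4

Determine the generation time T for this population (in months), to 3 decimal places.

lx·mx: 0, 0, 1.9712, 1.9422, 1.677, 1.184, 0.7176, 0.1792, 0.0788 → R0 = 7.75
x·lx·mx: 0, 0, 3.9424, 5.8266, 6.708, 5.92, 4.3056, 1.2544, 0.6304 → Σ = 28.5874
T = 28.5874 / 7.75 = 3.688697… → 3.689

3.689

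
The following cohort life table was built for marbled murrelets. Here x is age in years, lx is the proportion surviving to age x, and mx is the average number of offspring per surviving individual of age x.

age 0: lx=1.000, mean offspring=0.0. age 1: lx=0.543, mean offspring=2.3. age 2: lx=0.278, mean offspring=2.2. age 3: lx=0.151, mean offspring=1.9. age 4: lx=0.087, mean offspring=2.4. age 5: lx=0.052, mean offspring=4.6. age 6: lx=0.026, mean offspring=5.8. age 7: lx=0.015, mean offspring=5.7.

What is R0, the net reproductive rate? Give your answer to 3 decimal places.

2.832

lx·mx by age: 0, 1.2489, 0.6116, 0.2869, 0.2088, 0.2392, 0.1508, 0.0855
R0 = Σ lx·mx = 2.8317 → 2.832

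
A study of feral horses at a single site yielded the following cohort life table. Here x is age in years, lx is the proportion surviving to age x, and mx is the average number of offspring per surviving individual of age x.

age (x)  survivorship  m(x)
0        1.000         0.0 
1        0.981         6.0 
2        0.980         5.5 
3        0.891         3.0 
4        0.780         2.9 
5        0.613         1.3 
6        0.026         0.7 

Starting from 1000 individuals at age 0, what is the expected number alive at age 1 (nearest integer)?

981

Expected survivors = N0 · l_1 = 1000 × 0.981 = 981 → 981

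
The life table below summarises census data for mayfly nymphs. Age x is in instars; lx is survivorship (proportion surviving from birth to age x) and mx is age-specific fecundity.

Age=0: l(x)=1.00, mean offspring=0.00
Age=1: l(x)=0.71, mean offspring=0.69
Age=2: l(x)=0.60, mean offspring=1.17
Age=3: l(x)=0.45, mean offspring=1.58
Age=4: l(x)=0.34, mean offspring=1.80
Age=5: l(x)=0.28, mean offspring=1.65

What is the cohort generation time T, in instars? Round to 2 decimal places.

2.95

lx·mx: 0, 0.4899, 0.702, 0.711, 0.612, 0.462 → R0 = 2.9769
x·lx·mx: 0, 0.4899, 1.404, 2.133, 2.448, 2.31 → Σ = 8.7849
T = 8.7849 / 2.9769 = 2.951023… → 2.95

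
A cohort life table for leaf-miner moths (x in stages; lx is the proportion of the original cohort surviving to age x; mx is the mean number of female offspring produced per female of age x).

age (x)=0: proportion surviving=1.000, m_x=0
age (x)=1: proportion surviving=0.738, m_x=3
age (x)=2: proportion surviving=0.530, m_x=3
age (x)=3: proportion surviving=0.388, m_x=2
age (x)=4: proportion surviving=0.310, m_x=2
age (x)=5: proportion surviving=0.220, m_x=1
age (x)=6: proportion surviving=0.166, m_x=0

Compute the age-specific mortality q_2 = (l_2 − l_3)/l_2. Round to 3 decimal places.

q_2 = (l_2 − l_3) / l_2 = (0.53 − 0.388) / 0.53
     = 0.142 / 0.53 = 0.267925… → 0.268

0.268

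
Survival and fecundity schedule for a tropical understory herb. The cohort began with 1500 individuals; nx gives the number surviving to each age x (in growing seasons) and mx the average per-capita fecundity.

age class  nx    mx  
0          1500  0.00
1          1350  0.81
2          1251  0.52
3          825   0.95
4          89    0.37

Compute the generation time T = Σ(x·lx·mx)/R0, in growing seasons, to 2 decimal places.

1.90

lx = nx/n0 = nx/1500: 1, 0.9, 0.834, 0.55, 0.05933…
lx·mx: 0, 0.729, 0.43368, 0.5225, 0.021953… → R0 = 1.707133…
x·lx·mx: 0, 0.729, 0.86736, 1.5675, 0.087813… → Σ = 3.251673…
T = 3.251673… / 1.707133… = 1.904757… → 1.90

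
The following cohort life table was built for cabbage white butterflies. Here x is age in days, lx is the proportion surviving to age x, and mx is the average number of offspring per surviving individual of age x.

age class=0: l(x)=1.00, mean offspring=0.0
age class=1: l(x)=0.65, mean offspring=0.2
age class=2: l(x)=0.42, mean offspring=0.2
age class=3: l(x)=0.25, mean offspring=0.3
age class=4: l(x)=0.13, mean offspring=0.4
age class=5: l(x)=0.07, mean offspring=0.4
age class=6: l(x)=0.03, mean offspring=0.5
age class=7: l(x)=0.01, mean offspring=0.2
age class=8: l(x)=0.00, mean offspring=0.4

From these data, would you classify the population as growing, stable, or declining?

R0 = Σ lx·mx = 0 + 0.13 + 0.084 + 0.075 + 0.052 + 0.028 + 0.015 + 0.002 + 0 = 0.386
R0 < 1, so the population is declining.

declining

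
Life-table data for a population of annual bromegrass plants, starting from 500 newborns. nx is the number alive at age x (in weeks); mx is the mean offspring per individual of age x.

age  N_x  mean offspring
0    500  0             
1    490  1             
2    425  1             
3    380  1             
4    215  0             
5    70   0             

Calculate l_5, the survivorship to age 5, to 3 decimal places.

0.140

l_5 = n_5/n_0 = 70/500 = 0.14 → 0.140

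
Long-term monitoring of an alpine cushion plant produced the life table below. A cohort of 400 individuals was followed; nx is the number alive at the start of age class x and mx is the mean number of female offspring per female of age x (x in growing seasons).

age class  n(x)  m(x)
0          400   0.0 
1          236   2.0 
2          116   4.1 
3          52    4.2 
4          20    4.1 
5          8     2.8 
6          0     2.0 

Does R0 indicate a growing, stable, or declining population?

growing

lx = nx/n0 = nx/400: 1, 0.59, 0.29, 0.13, 0.05, 0.02, 0
R0 = Σ lx·mx = 0 + 1.18 + 1.189 + 0.546 + 0.205 + 0.056 + 0 = 3.176
R0 > 1, so the population is growing.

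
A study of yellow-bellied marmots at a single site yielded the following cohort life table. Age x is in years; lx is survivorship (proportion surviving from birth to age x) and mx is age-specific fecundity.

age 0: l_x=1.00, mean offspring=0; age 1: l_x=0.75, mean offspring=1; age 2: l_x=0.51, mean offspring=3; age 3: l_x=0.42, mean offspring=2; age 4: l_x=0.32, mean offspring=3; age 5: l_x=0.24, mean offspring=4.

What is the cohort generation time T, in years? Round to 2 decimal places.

lx·mx: 0, 0.75, 1.53, 0.84, 0.96, 0.96 → R0 = 5.04
x·lx·mx: 0, 0.75, 3.06, 2.52, 3.84, 4.8 → Σ = 14.97
T = 14.97 / 5.04 = 2.970238… → 2.97

2.97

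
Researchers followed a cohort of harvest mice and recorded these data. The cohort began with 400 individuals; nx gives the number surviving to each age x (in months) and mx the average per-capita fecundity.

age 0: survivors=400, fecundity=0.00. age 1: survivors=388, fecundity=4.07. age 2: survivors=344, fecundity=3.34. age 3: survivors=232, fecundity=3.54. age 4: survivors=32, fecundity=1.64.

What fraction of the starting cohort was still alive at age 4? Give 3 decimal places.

l_4 = n_4/n_0 = 32/400 = 0.08 → 0.080

0.080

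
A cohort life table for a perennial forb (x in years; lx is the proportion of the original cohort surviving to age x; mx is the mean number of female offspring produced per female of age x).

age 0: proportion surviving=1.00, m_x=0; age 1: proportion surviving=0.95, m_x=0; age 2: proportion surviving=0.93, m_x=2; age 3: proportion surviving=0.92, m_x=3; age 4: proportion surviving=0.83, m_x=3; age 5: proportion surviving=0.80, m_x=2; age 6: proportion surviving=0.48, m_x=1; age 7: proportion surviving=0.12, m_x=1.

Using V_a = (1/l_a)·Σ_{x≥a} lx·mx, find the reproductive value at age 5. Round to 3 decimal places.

lx·mx for x ≥ 5: 1.6, 0.48, 0.12 → sum = 2.2
V_5 = 2.2 / l_5 = 2.2 / 0.8 = 2.75 → 2.750

2.750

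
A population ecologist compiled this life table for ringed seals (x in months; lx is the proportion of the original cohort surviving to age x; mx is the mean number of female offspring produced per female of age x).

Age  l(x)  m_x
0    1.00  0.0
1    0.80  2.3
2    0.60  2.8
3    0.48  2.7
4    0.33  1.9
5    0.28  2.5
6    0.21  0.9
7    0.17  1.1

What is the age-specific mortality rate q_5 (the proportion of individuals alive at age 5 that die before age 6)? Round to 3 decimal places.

0.250

q_5 = (l_5 − l_6) / l_5 = (0.28 − 0.21) / 0.28
     = 0.07 / 0.28 = 0.25 → 0.250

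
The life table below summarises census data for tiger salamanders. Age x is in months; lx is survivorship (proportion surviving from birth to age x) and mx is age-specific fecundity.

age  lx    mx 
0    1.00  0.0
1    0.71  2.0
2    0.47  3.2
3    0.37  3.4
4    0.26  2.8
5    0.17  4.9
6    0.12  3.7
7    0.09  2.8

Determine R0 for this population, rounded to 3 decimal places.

6.439

lx·mx by age: 0, 1.42, 1.504, 1.258, 0.728, 0.833, 0.444, 0.252
R0 = Σ lx·mx = 6.439 → 6.439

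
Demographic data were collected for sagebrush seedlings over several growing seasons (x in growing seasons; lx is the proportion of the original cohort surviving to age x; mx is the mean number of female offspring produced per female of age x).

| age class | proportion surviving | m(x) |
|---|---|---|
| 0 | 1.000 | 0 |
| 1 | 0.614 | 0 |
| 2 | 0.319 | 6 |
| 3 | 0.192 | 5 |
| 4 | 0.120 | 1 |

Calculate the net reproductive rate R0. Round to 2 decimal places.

lx·mx by age: 0, 0, 1.914, 0.96, 0.12
R0 = Σ lx·mx = 2.994 → 2.99

2.99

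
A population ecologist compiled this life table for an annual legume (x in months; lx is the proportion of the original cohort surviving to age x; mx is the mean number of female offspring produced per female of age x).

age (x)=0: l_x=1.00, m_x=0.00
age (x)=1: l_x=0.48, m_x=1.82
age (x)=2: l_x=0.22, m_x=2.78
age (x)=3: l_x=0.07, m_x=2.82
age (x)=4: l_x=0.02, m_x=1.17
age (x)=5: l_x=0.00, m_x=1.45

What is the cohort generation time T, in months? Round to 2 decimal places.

lx·mx: 0, 0.8736, 0.6116, 0.1974, 0.0234, 0 → R0 = 1.706
x·lx·mx: 0, 0.8736, 1.2232, 0.5922, 0.0936, 0 → Σ = 2.7826
T = 2.7826 / 1.706 = 1.631067… → 1.63

1.63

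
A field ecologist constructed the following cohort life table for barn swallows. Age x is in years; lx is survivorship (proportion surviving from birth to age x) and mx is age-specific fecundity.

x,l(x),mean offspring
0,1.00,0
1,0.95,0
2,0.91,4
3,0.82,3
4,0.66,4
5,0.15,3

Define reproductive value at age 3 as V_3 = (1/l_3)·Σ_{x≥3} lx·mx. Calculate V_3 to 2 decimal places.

6.77

lx·mx for x ≥ 3: 2.46, 2.64, 0.45 → sum = 5.55
V_3 = 5.55 / l_3 = 5.55 / 0.82 = 6.768293… → 6.77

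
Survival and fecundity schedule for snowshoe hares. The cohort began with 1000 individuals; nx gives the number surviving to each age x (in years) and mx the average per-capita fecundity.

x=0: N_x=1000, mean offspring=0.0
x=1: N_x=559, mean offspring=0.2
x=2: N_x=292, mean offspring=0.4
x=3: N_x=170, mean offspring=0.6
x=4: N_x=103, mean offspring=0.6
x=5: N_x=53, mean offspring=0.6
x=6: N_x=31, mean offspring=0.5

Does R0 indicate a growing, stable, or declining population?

declining

lx = nx/n0 = nx/1000: 1, 0.559, 0.292, 0.17, 0.103, 0.053, 0.031
R0 = Σ lx·mx = 0 + 0.1118 + 0.1168 + 0.102 + 0.0618 + 0.0318 + 0.0155 = 0.4397
R0 < 1, so the population is declining.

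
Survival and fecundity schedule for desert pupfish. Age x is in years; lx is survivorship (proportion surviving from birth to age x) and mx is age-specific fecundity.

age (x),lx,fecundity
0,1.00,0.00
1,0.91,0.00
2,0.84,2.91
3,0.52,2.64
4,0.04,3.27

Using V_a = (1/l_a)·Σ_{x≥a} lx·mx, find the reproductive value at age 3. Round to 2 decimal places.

lx·mx for x ≥ 3: 1.3728, 0.1308 → sum = 1.5036
V_3 = 1.5036 / l_3 = 1.5036 / 0.52 = 2.891538… → 2.89

2.89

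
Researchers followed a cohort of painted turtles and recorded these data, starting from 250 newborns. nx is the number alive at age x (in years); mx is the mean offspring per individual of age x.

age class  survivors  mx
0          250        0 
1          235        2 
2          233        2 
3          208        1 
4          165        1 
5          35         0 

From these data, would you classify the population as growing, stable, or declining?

lx = nx/n0 = nx/250: 1, 0.94, 0.932, 0.832, 0.66, 0.14
R0 = Σ lx·mx = 0 + 1.88 + 1.864 + 0.832 + 0.66 + 0 = 5.236
R0 > 1, so the population is growing.

growing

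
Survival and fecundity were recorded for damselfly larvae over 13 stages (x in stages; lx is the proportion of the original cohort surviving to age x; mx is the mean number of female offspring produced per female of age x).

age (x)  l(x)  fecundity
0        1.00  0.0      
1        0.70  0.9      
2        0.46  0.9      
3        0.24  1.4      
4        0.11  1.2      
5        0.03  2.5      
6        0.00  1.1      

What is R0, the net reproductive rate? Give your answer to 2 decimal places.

1.59

lx·mx by age: 0, 0.63, 0.414, 0.336, 0.132, 0.075, 0
R0 = Σ lx·mx = 1.587 → 1.59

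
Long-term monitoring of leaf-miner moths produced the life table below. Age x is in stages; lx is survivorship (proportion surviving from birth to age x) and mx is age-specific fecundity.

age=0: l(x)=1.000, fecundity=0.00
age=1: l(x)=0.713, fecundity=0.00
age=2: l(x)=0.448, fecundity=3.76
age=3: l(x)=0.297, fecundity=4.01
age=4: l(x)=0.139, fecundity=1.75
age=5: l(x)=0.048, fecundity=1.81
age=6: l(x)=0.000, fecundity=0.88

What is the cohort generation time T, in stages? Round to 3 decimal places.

lx·mx: 0, 0, 1.68448, 1.19097, 0.24325, 0.08688, 0 → R0 = 3.20558
x·lx·mx: 0, 0, 3.36896, 3.57291, 0.973, 0.4344, 0 → Σ = 8.34927
T = 8.34927 / 3.20558 = 2.604605… → 2.605

2.605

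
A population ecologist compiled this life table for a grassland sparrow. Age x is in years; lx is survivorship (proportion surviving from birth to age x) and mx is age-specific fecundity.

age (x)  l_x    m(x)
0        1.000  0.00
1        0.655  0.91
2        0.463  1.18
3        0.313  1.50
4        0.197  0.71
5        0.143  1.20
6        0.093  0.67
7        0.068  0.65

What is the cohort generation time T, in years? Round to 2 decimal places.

lx·mx: 0, 0.59605, 0.54634, 0.4695, 0.13987, 0.1716, 0.06231, 0.0442 → R0 = 2.02987
x·lx·mx: 0, 0.59605, 1.09268, 1.4085, 0.55948, 0.858, 0.37386, 0.3094 → Σ = 5.19797
T = 5.19797 / 2.02987 = 2.56074… → 2.56

2.56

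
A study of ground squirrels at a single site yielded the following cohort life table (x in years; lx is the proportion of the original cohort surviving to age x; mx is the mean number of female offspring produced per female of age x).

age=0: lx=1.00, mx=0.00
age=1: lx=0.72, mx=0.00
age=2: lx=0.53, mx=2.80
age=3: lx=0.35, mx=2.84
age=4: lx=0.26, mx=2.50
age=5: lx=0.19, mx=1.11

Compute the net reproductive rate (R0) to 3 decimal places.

3.339

lx·mx by age: 0, 0, 1.484, 0.994, 0.65, 0.2109
R0 = Σ lx·mx = 3.3389 → 3.339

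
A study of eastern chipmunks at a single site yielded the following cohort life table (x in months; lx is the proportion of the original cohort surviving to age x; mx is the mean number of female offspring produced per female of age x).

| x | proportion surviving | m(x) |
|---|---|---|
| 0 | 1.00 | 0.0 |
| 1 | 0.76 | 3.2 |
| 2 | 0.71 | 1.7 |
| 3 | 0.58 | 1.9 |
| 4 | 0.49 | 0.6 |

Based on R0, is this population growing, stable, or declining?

growing

R0 = Σ lx·mx = 0 + 2.432 + 1.207 + 1.102 + 0.294 = 5.035
R0 > 1, so the population is growing.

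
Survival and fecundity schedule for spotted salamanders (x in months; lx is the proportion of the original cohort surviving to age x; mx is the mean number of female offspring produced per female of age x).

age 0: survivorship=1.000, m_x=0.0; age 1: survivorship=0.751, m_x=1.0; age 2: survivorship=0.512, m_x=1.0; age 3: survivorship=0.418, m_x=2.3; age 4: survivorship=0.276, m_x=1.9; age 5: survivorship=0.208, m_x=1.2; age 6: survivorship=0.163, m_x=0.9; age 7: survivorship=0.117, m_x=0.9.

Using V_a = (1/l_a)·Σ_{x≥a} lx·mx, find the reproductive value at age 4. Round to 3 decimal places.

3.717

lx·mx for x ≥ 4: 0.5244, 0.2496, 0.1467, 0.1053 → sum = 1.026
V_4 = 1.026 / l_4 = 1.026 / 0.276 = 3.717391… → 3.717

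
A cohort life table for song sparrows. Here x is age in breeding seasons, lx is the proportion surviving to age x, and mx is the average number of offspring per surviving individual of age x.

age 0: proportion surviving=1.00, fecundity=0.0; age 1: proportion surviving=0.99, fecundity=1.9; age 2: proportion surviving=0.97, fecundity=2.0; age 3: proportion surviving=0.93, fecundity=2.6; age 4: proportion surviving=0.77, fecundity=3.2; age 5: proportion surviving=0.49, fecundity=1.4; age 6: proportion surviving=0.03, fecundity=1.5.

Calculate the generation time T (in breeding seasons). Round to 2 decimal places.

lx·mx: 0, 1.881, 1.94, 2.418, 2.464, 0.686, 0.045 → R0 = 9.434
x·lx·mx: 0, 1.881, 3.88, 7.254, 9.856, 3.43, 0.27 → Σ = 26.571
T = 26.571 / 9.434 = 2.816515… → 2.82

2.82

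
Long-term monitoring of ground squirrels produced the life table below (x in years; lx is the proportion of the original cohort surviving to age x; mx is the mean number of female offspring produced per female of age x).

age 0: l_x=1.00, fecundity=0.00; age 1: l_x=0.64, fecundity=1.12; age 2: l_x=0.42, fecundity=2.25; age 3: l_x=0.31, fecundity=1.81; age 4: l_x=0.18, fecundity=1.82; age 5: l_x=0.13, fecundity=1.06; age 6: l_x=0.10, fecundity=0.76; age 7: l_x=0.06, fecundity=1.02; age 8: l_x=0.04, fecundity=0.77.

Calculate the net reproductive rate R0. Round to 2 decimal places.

2.86

lx·mx by age: 0, 0.7168, 0.945, 0.5611, 0.3276, 0.1378, 0.076, 0.0612, 0.0308
R0 = Σ lx·mx = 2.8563 → 2.86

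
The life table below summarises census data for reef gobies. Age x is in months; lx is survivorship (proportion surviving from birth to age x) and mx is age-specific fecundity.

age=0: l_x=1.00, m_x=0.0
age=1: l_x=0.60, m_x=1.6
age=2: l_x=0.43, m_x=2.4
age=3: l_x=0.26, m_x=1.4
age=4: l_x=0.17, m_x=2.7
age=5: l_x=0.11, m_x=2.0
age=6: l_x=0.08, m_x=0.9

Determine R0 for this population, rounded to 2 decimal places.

lx·mx by age: 0, 0.96, 1.032, 0.364, 0.459, 0.22, 0.072
R0 = Σ lx·mx = 3.107 → 3.11

3.11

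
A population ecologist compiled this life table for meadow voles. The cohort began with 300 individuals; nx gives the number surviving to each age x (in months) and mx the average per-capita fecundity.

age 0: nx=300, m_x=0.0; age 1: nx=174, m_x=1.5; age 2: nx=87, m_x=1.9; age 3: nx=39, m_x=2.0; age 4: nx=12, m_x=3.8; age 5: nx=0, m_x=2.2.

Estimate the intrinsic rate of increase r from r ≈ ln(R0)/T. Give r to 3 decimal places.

0.331

lx = nx/n0 = nx/300: 1, 0.58, 0.29, 0.13, 0.04, 0
R0 = Σ lx·mx = 0 + 0.87 + 0.551 + 0.26 + 0.152 + 0 = 1.833
Σ x·lx·mx = 3.36; T = 3.36/1.833 = 1.83306…
r ≈ ln(R0)/T = ln(1.833)/1.83306… = 0.33057… → 0.331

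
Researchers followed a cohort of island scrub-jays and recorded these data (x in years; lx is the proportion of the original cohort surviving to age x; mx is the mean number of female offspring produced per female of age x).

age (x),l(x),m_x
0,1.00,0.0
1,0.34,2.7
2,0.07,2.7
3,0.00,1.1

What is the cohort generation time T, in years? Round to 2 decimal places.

1.17

lx·mx: 0, 0.918, 0.189, 0 → R0 = 1.107
x·lx·mx: 0, 0.918, 0.378, 0 → Σ = 1.296
T = 1.296 / 1.107 = 1.170732… → 1.17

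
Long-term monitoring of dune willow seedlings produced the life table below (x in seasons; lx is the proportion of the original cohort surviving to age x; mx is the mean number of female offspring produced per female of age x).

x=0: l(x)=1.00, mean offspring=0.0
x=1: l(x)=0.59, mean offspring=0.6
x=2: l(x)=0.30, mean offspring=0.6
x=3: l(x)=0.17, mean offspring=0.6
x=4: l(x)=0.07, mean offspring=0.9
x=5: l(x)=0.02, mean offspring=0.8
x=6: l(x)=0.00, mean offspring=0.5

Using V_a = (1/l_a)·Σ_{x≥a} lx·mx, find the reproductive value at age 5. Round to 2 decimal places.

0.80

lx·mx for x ≥ 5: 0.016, 0 → sum = 0.016
V_5 = 0.016 / l_5 = 0.016 / 0.02 = 0.8 → 0.80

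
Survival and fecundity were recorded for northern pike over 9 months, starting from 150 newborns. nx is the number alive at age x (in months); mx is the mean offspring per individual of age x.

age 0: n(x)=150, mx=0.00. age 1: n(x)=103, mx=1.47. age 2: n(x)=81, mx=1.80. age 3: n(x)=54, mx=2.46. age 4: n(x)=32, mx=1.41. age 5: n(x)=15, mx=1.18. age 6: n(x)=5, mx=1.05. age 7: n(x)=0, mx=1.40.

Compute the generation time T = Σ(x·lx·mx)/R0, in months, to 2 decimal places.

lx = nx/n0 = nx/150: 1, 0.68667…, 0.54, 0.36, 0.21333…, 0.1, 0.03333…, 0
lx·mx: 0, 1.0094…, 0.972, 0.8856, 0.3008…, 0.118, 0.035…, 0 → R0 = 3.3208…
x·lx·mx: 0, 1.0094…, 1.944, 2.6568, 1.2032…, 0.59, 0.21…, 0 → Σ = 7.6134…
T = 7.6134… / 3.3208… = 2.29264… → 2.29

2.29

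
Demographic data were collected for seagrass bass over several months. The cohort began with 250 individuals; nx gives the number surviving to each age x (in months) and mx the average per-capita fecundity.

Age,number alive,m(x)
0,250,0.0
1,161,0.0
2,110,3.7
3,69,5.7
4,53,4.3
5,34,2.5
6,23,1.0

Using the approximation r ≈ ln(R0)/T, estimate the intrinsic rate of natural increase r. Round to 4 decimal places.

0.4959

lx = nx/n0 = nx/250: 1, 0.644, 0.44, 0.276, 0.212, 0.136, 0.092
R0 = Σ lx·mx = 0 + 0 + 1.628 + 1.5732 + 0.9116 + 0.34 + 0.092 = 4.5448
Σ x·lx·mx = 13.874; T = 13.874/4.5448 = 3.05272…
r ≈ ln(R0)/T = ln(4.5448)/3.05272… = 0.495946… → 0.4959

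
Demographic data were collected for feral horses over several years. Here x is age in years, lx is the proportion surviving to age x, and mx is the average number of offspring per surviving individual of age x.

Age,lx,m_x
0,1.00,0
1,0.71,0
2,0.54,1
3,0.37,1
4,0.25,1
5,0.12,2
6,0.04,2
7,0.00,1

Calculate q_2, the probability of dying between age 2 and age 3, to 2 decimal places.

0.31

q_2 = (l_2 − l_3) / l_2 = (0.54 − 0.37) / 0.54
     = 0.17 / 0.54 = 0.314815… → 0.31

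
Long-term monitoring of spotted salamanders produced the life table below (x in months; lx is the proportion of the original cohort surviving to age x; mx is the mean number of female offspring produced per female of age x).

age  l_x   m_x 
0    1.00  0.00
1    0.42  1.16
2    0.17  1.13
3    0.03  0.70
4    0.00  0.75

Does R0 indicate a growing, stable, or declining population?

declining

R0 = Σ lx·mx = 0 + 0.4872 + 0.1921 + 0.021 + 0 = 0.7003
R0 < 1, so the population is declining.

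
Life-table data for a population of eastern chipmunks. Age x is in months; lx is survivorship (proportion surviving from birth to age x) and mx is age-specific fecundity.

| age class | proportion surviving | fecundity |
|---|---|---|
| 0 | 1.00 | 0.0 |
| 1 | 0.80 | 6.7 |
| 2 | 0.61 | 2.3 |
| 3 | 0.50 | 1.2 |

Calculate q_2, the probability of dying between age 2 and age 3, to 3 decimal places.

q_2 = (l_2 − l_3) / l_2 = (0.61 − 0.5) / 0.61
     = 0.11 / 0.61 = 0.180328… → 0.180

0.180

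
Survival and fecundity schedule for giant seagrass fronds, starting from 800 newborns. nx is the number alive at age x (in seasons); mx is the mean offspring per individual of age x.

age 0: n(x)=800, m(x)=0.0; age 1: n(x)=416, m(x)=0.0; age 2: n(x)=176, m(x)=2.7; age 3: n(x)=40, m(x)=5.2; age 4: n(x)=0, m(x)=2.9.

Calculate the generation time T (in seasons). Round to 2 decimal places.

lx = nx/n0 = nx/800: 1, 0.52, 0.22, 0.05, 0
lx·mx: 0, 0, 0.594, 0.26, 0 → R0 = 0.854
x·lx·mx: 0, 0, 1.188, 0.78, 0 → Σ = 1.968
T = 1.968 / 0.854 = 2.30445… → 2.30

2.30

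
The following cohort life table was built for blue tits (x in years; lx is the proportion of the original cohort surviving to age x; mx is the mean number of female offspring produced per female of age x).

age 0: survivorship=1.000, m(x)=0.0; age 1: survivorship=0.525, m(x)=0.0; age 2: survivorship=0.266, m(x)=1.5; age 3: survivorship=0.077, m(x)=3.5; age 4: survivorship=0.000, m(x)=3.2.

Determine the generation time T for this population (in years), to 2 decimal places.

2.40

lx·mx: 0, 0, 0.399, 0.2695, 0 → R0 = 0.6685
x·lx·mx: 0, 0, 0.798, 0.8085, 0 → Σ = 1.6065
T = 1.6065 / 0.6685 = 2.403141… → 2.40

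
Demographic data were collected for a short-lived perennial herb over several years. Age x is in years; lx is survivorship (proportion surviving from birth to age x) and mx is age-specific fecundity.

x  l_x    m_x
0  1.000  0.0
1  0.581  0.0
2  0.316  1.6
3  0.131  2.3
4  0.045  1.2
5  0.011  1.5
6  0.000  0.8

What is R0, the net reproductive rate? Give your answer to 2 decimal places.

lx·mx by age: 0, 0, 0.5056, 0.3013, 0.054, 0.0165, 0
R0 = Σ lx·mx = 0.8774 → 0.88

0.88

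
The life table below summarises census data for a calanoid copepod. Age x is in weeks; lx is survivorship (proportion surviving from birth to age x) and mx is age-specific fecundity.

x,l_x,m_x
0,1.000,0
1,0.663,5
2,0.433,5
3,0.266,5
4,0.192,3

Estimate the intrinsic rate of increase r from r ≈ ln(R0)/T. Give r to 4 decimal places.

1.0595

R0 = Σ lx·mx = 0 + 3.315 + 2.165 + 1.33 + 0.576 = 7.386
Σ x·lx·mx = 13.939; T = 13.939/7.386 = 1.88722…
r ≈ ln(R0)/T = ln(7.386)/1.88722… = 1.059541… → 1.0595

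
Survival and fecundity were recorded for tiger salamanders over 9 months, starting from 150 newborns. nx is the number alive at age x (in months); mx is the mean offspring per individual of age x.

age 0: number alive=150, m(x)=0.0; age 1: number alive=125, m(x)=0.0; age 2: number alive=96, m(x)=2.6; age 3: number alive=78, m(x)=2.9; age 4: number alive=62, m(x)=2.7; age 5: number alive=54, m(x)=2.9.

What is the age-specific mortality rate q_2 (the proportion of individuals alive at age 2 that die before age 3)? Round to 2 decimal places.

lx = nx/n0 = nx/150: 1, 0.83333…, 0.64, 0.52, 0.41333…, 0.36
q_2 = (l_2 − l_3) / l_2 = (0.64 − 0.52) / 0.64
     = 0.12 / 0.64 = 0.1875 → 0.19

0.19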